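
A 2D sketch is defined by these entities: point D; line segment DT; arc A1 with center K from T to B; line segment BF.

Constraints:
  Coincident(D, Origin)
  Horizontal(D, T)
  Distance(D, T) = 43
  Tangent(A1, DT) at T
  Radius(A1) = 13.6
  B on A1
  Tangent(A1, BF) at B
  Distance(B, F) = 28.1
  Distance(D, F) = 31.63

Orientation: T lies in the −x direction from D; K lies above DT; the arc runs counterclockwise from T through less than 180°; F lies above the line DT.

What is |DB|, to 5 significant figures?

32.615

Checks: |KB| = 13.60 ✓; ∠(KB, BF) = 90.00° ✓; |BF| = 28.10 ✓; |DF| = 31.63 ✓.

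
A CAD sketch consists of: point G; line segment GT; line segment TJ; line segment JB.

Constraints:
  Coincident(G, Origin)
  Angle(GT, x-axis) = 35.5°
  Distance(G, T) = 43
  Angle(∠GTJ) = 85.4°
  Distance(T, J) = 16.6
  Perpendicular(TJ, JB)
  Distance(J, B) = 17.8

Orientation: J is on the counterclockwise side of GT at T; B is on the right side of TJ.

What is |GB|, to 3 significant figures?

62.1

G is at the origin; GT runs at 35.5° with length 43.0, so T = 43.0·(cos 35.5°, sin 35.5°) = (35.0, 25.0). ∠GTJ = 85.4°, so TJ runs at 35.5° + (180° − 85.4°) = 130° from the x-axis; with |TJ| = 16.6, J = T + 16.6·(cos 130°, sin 130°) = (24.3, 37.7). The perpendicularity gives JB at right angles to TJ; with |JB| = 17.8 on the right of TJ, B = J + 17.8·(0.765, 0.644) = (37.9, 49.1). Then |GB| = |B − G| = 62.1.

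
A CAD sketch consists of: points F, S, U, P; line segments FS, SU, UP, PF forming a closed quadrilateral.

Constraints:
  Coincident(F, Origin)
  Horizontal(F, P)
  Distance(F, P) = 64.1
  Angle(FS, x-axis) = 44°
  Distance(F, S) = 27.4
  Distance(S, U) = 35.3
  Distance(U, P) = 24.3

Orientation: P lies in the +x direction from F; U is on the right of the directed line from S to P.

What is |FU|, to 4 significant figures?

42.36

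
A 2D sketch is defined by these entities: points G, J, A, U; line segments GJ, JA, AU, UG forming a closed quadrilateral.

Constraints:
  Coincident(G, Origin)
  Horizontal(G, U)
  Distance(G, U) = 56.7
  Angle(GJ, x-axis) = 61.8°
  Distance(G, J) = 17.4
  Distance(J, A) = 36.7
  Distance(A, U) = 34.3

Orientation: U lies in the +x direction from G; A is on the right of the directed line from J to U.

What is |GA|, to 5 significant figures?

31.263

G is at the origin; G and U share the same y with |GU| = 56.7 and U in +x, so U = (56.7, 0). GJ runs at 61.8° with |GJ| = 17.4, so J = (8.2224, 15.335). A is determined by |JA| = 36.7 and |AU| = 34.3 together: it lies at the intersection of circle(J, 36.7) and circle(U, 34.3). With |JU| = 50.845, the foot of the radical line on JU is 27.098 from J and the perpendicular offset is √(36.7² − 27.098²) = 24.750. Taking the right-of-JU solution: A = (26.594, -16.436).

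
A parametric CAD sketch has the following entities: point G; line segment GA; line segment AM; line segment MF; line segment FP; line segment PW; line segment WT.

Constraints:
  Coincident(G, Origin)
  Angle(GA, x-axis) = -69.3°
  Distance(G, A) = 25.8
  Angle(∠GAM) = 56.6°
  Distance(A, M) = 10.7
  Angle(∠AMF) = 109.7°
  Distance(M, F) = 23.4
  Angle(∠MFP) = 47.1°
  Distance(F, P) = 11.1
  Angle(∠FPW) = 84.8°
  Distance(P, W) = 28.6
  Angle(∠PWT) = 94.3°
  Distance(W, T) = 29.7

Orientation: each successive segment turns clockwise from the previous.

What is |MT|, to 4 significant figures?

38.68

∠FPW = 84.8° gives PW at -131.1° from the x-axis; with |PW| = 28.6, W = (-13.98, -26.62). ∠PWT = 94.3° gives WT at 143.2° from the x-axis; with |WT| = 29.7, T = (-37.76, -8.826). Then |MT| = |T − M| = 38.68.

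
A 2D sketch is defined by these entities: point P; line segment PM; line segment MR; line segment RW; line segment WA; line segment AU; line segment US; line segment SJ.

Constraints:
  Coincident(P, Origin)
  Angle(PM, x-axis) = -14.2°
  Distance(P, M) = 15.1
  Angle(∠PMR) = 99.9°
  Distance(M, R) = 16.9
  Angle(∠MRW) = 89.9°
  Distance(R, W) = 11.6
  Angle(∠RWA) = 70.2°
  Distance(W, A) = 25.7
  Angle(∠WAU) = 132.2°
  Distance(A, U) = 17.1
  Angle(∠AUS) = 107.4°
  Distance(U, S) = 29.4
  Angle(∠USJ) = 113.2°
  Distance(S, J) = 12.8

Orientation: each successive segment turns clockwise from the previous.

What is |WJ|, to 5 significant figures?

37.668

P is at the origin; PM runs at -14.2° with length 15.1, so M = (14.639, -3.7041). ∠PMR = 99.9° gives MR at -94.300° from the x-axis; with |MR| = 16.9, R = (13.371, -20.557). ∠MRW = 89.9° gives RW at 175.60° from the x-axis; with |RW| = 11.6, W = (1.8057, -19.667). ∠RWA = 70.2° gives WA at 65.800° from the x-axis; with |WA| = 25.7, A = (12.341, 3.7749). ∠WAU = 132.2° gives AU at 18.000° from the x-axis; with |AU| = 17.1, U = (28.604, 9.0590). ∠AUS = 107.4° gives US at -54.600° from the x-axis; with |US| = 29.4, S = (45.635, -14.906). ∠USJ = 113.2° gives SJ at -121.40° from the x-axis; with |SJ| = 12.8, J = (38.966, -25.831). Then |WJ| = |J − W| = 37.668.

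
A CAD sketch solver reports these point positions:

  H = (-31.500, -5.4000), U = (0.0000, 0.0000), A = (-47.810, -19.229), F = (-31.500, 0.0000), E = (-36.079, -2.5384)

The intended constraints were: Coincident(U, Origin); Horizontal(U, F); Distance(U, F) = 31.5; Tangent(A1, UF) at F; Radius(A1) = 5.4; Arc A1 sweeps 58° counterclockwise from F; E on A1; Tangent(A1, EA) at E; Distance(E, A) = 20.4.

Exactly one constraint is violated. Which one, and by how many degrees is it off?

Tangent(A1, EA) at E — off by 3.10°.

U = (0.00, 0.00) ✓; U.y = 0.00, F.y = 0.00 ✓; |UF| = 31.50 ✓; ∠(HF, FU) = 90.00° ✓; |HF| = 5.400 ✓; bearing(H→E) − bearing(H→F) = 58.00° ✓; |HE| = 5.400 ✓; ∠(HE, EA) = 93.10° ✗; |EA| = 20.40 ✓.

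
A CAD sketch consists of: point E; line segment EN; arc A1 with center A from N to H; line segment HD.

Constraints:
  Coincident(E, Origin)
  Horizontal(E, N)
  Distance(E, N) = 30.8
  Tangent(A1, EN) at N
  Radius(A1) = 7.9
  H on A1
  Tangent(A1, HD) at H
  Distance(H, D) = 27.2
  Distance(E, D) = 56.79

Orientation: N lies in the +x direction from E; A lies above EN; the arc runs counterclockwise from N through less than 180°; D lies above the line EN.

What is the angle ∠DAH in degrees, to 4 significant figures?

73.80°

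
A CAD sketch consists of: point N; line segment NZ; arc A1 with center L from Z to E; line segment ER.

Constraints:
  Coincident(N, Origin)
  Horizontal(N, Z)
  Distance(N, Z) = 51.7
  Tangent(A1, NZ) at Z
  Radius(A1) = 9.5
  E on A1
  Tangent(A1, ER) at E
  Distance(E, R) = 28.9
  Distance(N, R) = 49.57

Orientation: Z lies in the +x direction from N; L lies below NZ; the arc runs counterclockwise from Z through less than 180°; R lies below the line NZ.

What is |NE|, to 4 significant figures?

43.10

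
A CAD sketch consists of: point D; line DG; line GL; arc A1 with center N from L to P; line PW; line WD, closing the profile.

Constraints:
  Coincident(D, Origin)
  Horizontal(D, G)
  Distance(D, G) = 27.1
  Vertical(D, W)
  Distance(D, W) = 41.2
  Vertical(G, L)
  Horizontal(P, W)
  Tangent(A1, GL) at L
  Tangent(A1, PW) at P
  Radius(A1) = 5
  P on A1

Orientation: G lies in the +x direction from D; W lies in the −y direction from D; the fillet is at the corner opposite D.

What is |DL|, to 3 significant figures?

45.2

The virtual corner opposite D is at (27.1, -41.2). A1 meets GL tangentially, so NL is at right angles to GL and since A1 is tangent to PW there, NP ⟂ PW, with radius 5.0, so the center N sits 5.0 in from both sides at N = (22.1, -36.2). That places the tangent points at L = (27.1, -36.2) on GL and P = (22.1, -41.2) on PW. Then |DL| = |L − D| = 45.2.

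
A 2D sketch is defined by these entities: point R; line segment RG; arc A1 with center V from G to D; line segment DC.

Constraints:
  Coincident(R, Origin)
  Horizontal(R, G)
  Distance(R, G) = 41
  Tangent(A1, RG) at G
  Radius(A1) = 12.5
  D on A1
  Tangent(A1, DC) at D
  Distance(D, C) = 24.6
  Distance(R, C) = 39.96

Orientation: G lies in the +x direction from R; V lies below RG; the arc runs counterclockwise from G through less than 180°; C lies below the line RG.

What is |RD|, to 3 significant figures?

30.4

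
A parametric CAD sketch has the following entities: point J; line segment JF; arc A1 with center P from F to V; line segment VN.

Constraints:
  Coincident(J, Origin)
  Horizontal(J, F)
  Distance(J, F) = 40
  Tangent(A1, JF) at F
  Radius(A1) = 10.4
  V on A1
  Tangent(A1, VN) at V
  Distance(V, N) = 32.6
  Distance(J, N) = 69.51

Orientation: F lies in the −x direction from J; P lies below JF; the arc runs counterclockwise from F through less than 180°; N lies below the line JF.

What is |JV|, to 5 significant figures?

50.885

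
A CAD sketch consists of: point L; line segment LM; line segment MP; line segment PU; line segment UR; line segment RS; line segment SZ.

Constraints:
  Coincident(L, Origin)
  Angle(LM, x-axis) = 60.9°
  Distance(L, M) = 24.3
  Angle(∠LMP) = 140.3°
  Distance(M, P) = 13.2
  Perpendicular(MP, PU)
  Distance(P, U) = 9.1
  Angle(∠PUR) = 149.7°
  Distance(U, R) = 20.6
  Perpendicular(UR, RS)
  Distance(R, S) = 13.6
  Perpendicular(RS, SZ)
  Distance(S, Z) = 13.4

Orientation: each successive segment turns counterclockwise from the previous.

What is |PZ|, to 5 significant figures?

17.546

UR is perpendicular to RS, so RS runs at -49.100°; with |RS| = 13.6, S = (-6.2210, 8.7662). RS ⟂ SZ, so SZ runs at 40.900°; with |SZ| = 13.4, Z = (3.9074, 17.540). Then |PZ| = |Z − P| = 17.546.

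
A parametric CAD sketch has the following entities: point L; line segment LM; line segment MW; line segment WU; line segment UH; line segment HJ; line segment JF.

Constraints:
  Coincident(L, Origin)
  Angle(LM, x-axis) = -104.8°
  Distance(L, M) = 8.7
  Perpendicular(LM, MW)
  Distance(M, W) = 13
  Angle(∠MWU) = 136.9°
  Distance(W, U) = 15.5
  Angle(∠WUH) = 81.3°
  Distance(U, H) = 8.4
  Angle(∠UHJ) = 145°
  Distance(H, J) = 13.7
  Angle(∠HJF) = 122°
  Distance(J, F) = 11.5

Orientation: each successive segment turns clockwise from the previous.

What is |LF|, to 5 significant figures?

3.0180

L is at the origin; LM runs at -104.8° with length 8.7, so M = (-2.2224, -8.4114). LM ⟂ MW, so MW runs at 165.20°; with |MW| = 13.0, W = (-14.791, -5.0906). ∠MWU = 136.9° gives WU at 122.10° from the x-axis; with |WU| = 15.5, U = (-23.028, 8.0398). ∠WUH = 81.3° gives UH at 23.400° from the x-axis; with |UH| = 8.4, H = (-15.319, 11.376). ∠UHJ = 145.0° gives HJ at -11.600° from the x-axis; with |HJ| = 13.7, J = (-1.8984, 8.6211). ∠HJF = 122.0° gives JF at -69.600° from the x-axis; with |JF| = 11.5, F = (2.1101, -2.1576). Then |LF| = |F − L| = 3.0180.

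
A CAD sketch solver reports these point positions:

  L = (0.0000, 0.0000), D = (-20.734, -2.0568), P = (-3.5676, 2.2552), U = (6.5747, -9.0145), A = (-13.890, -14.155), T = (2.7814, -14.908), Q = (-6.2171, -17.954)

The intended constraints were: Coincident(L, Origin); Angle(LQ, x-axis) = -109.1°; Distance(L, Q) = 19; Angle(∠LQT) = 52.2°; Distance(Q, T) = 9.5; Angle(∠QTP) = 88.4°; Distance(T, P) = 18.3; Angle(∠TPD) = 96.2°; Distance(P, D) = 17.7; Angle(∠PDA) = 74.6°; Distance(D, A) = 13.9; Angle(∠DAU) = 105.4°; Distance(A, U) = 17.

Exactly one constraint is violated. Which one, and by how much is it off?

Distance(A, U) = 17 — off by 4.10.

L = (0.00, 0.00) ✓; LQ at -109.1° ✓; |LQ| = 19.00 ✓; ∠LQT = 52.20° ✓; |QT| = 9.500 ✓; ∠QTP = 88.40° ✓; |TP| = 18.30 ✓; ∠TPD = 96.20° ✓; |PD| = 17.70 ✓; ∠PDA = 74.60° ✓; |DA| = 13.90 ✓; ∠DAU = 105.4° ✓; |AU| = 21.10 ✗.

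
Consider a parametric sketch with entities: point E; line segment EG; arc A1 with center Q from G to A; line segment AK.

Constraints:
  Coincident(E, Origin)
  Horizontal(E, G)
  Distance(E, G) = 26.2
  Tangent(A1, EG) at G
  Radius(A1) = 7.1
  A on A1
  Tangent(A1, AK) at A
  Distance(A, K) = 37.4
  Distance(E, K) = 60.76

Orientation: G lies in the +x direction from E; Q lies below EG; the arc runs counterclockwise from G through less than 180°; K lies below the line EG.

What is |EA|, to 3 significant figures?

24.1

Checks: ∠(QG, GE) = 90.00° ✓; |QG| = 7.100 ✓; |QA| = 7.100 ✓; ∠(QA, AK) = 90.00° ✓; |AK| = 37.40 ✓; |EK| = 60.76 ✓.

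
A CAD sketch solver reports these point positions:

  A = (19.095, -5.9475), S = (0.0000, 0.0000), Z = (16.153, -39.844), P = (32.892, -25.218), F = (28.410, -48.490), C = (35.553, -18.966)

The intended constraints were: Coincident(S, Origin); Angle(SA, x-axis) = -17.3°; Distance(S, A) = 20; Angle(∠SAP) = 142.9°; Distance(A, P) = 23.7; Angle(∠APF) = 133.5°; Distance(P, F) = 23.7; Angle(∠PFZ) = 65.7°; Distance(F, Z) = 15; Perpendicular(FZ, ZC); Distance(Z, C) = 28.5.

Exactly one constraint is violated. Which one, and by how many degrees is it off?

Perpendicular(FZ, ZC) — off by 7.70°.

S = (0.00, 0.00) ✓; SA at -17.30° ✓; |SA| = 20.00 ✓; ∠SAP = 142.9° ✓; |AP| = 23.70 ✓; ∠APF = 133.5° ✓; |PF| = 23.70 ✓; ∠PFZ = 65.70° ✓; |FZ| = 15.00 ✓; ∠(FZ, ZC) = 97.70° ✗; |ZC| = 28.50 ✓.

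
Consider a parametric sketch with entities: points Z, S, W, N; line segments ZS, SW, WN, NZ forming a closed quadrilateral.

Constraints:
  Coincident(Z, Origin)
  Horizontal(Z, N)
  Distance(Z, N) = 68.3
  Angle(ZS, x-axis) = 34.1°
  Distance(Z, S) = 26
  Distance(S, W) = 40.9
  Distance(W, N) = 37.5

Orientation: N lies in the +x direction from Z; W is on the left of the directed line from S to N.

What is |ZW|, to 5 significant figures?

66.876

Checks: |SW| = 40.90 ✓; |WN| = 37.50 ✓.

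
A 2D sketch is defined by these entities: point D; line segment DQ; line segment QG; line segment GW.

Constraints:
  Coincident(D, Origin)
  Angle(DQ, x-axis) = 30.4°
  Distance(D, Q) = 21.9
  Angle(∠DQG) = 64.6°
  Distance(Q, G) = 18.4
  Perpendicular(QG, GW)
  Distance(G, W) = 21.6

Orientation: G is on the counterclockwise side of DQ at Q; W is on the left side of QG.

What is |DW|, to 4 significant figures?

9.188

D is at the origin; DQ runs at 30.4° with length 21.9, so Q = 21.9·(cos 30.4°, sin 30.4°) = (18.89, 11.08). ∠DQG = 64.6°, so QG runs at 30.4° + (180° − 64.6°) = 145.8° from the x-axis; with |QG| = 18.4, G = Q + 18.4·(cos 145.8°, sin 145.8°) = (3.671, 21.42). QG ⟂ GW; with |GW| = 21.6 on the left of QG, W = G + 21.6·(-0.5621, -0.8271) = (-8.470, 3.560). Then |DW| = |W − D| = 9.188.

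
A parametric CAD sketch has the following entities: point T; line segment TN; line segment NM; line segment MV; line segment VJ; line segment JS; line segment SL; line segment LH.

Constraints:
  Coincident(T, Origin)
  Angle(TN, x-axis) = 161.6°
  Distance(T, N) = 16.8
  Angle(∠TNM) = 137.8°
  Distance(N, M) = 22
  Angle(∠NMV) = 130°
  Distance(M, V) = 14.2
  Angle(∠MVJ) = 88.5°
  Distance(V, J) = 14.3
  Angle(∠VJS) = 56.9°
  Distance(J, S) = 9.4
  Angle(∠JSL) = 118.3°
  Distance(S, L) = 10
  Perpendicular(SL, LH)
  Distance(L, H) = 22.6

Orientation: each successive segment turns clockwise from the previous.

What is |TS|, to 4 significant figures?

31.51

∠MVJ = 88.5° gives VJ at -22.10° from the x-axis; with |VJ| = 14.3, J = (-8.495, 32.38). ∠VJS = 56.9° gives JS at -145.2° from the x-axis; with |JS| = 9.4, S = (-16.21, 27.02). Then |TS| = |S − T| = 31.51.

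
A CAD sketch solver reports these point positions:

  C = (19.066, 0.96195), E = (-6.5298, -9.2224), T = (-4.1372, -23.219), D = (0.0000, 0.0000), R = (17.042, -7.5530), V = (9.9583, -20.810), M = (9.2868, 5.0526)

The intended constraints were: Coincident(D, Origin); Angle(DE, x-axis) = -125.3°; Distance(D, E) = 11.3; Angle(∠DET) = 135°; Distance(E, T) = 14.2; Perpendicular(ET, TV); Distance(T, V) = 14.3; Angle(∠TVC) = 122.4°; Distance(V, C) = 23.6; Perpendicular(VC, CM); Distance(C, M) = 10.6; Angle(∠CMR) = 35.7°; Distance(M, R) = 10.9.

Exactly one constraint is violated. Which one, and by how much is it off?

Distance(M, R) = 10.9 — off by 3.90.

D = (0.00, 0.00) ✓; DE at -125.3° ✓; |DE| = 11.30 ✓; ∠DET = 135.0° ✓; |ET| = 14.20 ✓; ∠(ET, TV) = 90.00° ✓; |TV| = 14.30 ✓; ∠TVC = 122.4° ✓; |VC| = 23.60 ✓; ∠(VC, CM) = 90.00° ✓; |CM| = 10.60 ✓; ∠CMR = 35.70° ✓; |MR| = 14.80 ✗.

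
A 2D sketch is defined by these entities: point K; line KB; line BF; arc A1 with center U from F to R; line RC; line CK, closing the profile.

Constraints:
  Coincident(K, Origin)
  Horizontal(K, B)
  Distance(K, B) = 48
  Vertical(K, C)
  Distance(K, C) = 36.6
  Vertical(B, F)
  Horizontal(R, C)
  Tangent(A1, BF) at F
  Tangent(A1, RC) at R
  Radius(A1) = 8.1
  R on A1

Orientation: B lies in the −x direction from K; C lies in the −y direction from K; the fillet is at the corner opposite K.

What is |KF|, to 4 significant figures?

55.82

K is at the origin; KB is horizontal with |KB| = 48.0 and B on the −x side, so B = (-48.00, 0.000). K and C share the same x with |KC| = 36.6 and C on the −y side, so C = (0.000, -36.60). The virtual corner opposite K is at (-48.00, -36.60). Since A1 is tangent to BF there, UF ⟂ BF and A1 meets RC tangentially, so UR is at right angles to RC, with radius 8.1, so the center U sits 8.1 in from both sides at U = (-39.90, -28.50). That places the tangent points at F = (-48.00, -28.50) on BF and R = (-39.90, -36.60) on RC. Then |KF| = |F − K| = 55.82.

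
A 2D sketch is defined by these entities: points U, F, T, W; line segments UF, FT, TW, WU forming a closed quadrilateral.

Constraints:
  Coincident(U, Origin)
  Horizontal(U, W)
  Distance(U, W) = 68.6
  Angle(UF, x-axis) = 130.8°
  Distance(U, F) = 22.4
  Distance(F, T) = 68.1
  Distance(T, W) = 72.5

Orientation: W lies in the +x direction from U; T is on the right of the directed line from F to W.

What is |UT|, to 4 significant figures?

47.23

Checks: |FT| = 68.10 ✓; |TW| = 72.50 ✓.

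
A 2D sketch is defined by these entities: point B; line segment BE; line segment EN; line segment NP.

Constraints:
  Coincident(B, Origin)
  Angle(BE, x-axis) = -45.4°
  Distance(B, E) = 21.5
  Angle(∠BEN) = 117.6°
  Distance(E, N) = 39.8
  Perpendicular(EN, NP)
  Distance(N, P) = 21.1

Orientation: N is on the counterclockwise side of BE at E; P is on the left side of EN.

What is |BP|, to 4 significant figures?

49.80

B is at the origin; BE runs at -45.4° with length 21.5, so E = 21.5·(cos -45.4°, sin -45.4°) = (15.10, -15.31). ∠BEN = 117.6°, so EN runs at -45.4° + (180° − 117.6°) = 17.00° from the x-axis; with |EN| = 39.8, N = E + 39.8·(cos 17.00°, sin 17.00°) = (53.16, -3.672). EN ⟂ NP; with |NP| = 21.1 on the left of EN, P = N + 21.1·(-0.2924, 0.9563) = (46.99, 16.51). Then |BP| = |P − B| = 49.80.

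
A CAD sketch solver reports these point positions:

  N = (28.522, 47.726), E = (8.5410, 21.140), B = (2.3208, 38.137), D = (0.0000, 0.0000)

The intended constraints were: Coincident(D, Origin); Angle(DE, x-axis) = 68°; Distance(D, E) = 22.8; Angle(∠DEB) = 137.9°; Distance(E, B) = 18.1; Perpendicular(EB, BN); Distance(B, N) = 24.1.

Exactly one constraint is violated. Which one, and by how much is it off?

Distance(B, N) = 24.1 — off by 3.80.

D = (0.00, 0.00) ✓; DE at 68.00° ✓; |DE| = 22.80 ✓; ∠DEB = 137.9° ✓; |EB| = 18.10 ✓; ∠(EB, BN) = 90.00° ✓; |BN| = 27.90 ✗.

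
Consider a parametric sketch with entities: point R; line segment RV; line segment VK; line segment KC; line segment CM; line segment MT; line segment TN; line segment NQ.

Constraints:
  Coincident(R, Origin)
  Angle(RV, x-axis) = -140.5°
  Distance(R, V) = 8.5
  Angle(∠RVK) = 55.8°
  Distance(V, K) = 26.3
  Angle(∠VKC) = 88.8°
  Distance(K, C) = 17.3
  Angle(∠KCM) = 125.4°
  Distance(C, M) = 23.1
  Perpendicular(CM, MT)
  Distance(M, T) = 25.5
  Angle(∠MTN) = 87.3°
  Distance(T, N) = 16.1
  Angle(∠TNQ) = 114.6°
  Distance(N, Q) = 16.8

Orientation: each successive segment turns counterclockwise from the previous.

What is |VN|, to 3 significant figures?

6.27

R is at the origin; RV runs at -140.5° with length 8.5, so V = (-6.56, -5.41). ∠RVK = 55.8° gives VK at -16.3° from the x-axis; with |VK| = 26.3, K = (18.7, -12.8). ∠VKC = 88.8° gives KC at 74.9° from the x-axis; with |KC| = 17.3, C = (23.2, 3.91). ∠KCM = 125.4° gives CM at 130° from the x-axis; with |CM| = 23.1, M = (8.50, 21.7). CM is perpendicular to MT, so MT runs at -140°; with |MT| = 25.5, T = (-11.2, 5.52). ∠MTN = 87.3° gives TN at -47.8° from the x-axis; with |TN| = 16.1, N = (-0.364, -6.41). Then |VN| = |N − V| = 6.27.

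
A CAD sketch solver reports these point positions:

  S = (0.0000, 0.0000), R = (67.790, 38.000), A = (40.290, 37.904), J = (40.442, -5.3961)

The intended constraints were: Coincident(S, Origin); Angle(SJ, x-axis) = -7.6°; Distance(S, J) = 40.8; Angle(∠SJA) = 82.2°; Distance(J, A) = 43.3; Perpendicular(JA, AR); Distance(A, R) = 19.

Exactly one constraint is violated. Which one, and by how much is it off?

Distance(A, R) = 19 — off by 8.50.

S = (0.00, 0.00) ✓; SJ at -7.600° ✓; |SJ| = 40.80 ✓; ∠SJA = 82.20° ✓; |JA| = 43.30 ✓; ∠(JA, AR) = 90.00° ✓; |AR| = 27.50 ✗.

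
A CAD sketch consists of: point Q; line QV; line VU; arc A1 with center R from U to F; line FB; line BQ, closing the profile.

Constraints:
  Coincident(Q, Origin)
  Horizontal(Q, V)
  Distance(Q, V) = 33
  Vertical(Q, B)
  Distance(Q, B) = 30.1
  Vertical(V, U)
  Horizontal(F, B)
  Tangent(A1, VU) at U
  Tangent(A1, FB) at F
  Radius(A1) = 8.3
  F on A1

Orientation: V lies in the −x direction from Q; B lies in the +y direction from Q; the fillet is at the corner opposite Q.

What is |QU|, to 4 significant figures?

39.55

The virtual corner opposite Q is at (-33.00, 30.10). Since A1 is tangent to VU there, RU ⟂ VU and the tangent condition forces RF to be normal to FB, with radius 8.3, so the center R sits 8.3 in from both sides at R = (-24.70, 21.80). That places the tangent points at U = (-33.00, 21.80) on VU and F = (-24.70, 30.10) on FB. Then |QU| = |U − Q| = 39.55.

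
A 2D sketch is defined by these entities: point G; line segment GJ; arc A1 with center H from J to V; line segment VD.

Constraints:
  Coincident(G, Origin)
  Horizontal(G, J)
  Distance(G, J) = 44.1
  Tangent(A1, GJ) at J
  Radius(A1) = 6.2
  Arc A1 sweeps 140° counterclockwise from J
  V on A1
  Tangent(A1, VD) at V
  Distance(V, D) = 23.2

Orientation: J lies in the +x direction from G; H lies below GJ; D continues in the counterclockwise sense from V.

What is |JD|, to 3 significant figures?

29.3

On A1, J sits at bearing 90° from H; a 140° counterclockwise sweep puts V at bearing 230°, so V = H + 6.2·(cos 230°, sin 230°) = (40.1, -10.9). The tangent condition forces HV to be normal to VD, so VD runs along (−sin 230°, cos 230°); with |VD| = 23.2, D = (57.9, -25.9). Then |JD| = |D − J| = 29.3.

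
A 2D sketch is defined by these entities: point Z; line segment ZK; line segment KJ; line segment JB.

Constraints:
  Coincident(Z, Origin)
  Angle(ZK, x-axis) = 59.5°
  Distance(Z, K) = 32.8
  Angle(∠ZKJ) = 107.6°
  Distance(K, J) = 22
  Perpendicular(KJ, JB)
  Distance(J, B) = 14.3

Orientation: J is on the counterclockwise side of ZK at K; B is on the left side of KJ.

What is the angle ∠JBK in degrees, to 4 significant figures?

56.98°

∠ZKJ = 107.6°, so KJ runs at 59.5° + (180° − 107.6°) = 131.9° from the x-axis; with |KJ| = 22.0, J = K + 22.0·(cos 131.9°, sin 131.9°) = (1.955, 44.64). KJ ⟂ JB; with |JB| = 14.3 on the left of KJ, B = J + 14.3·(-0.7443, -0.6678) = (-8.689, 35.09). Then cos ∠JBK = BJ·BK / (|BJ||BK|), giving 56.98°.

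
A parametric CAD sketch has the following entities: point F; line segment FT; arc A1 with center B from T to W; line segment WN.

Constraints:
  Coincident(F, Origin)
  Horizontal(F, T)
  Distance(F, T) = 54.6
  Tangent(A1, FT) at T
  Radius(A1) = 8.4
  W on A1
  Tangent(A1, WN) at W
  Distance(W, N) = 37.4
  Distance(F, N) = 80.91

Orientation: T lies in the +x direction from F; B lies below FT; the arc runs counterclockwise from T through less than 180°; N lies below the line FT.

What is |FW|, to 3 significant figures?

49.2

F is at the origin; FT is horizontal with |FT| = 54.6 and T on the +x side, so T = (54.6, 0.00). A1 meets FT tangentially, so BT is at right angles to FT, so B = T + (0, -8.4) = (54.6, -8.40). Since BW ⟂ WN (tangency), |BN| = √(8.4² + 37.4²) = 38.3 regardless of where W sits on A1. So N lies on both circle(F, 80.91) and circle(B, 38.3); the below-FT intersection is N = (67.6, -44.5). W is the foot of the tangent from N: W = (47.5, -12.9).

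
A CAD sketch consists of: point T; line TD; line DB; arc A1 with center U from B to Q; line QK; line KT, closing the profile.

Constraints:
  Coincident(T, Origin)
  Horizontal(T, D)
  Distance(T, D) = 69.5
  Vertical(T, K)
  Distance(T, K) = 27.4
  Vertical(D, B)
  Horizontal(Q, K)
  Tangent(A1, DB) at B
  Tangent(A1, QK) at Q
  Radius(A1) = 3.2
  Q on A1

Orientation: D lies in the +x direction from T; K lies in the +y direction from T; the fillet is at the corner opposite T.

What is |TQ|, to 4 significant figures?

71.74

The virtual corner opposite T is at (69.50, 27.40). Since A1 is tangent to DB there, UB ⟂ DB and A1 meets QK tangentially, so UQ is at right angles to QK, with radius 3.2, so the center U sits 3.2 in from both sides at U = (66.30, 24.20). That places the tangent points at B = (69.50, 24.20) on DB and Q = (66.30, 27.40) on QK. Then |TQ| = |Q − T| = 71.74.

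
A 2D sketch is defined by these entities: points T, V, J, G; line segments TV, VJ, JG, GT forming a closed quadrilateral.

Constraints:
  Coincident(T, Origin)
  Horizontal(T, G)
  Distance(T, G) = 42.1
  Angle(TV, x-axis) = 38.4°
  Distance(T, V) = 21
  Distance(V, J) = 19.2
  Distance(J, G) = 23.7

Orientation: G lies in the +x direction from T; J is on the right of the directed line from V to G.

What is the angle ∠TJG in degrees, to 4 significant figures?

148.1°

Checks: |VJ| = 19.20 ✓; |JG| = 23.70 ✓.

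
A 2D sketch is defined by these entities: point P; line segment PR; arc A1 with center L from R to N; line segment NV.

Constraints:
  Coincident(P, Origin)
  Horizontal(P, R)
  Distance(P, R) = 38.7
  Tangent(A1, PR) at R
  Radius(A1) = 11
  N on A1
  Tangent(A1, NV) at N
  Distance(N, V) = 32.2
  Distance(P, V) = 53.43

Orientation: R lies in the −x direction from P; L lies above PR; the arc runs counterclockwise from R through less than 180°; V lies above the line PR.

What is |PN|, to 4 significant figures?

30.18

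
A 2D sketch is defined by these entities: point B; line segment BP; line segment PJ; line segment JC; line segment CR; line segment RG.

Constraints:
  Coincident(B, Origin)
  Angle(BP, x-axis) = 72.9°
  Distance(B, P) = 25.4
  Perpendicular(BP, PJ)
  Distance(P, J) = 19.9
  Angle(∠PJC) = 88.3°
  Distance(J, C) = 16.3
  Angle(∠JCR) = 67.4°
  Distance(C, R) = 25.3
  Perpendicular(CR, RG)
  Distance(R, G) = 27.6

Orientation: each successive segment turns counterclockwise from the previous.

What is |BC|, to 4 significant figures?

21.45

B is at the origin; BP runs at 72.9° with length 25.4, so P = (7.469, 24.28). BP ⟂ PJ, so PJ runs at 162.9°; with |PJ| = 19.9, J = (-11.55, 30.13). ∠PJC = 88.3° gives JC at -105.4° from the x-axis; with |JC| = 16.3, C = (-15.88, 14.41). Then |BC| = |C − B| = 21.45.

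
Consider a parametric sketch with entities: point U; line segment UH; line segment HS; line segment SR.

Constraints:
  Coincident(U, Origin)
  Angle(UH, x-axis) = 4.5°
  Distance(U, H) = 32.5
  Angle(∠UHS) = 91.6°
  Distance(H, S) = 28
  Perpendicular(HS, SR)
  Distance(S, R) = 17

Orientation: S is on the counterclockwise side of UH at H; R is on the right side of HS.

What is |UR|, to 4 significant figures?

57.31

∠UHS = 91.6°, so HS runs at 4.5° + (180° − 91.6°) = 92.90° from the x-axis; with |HS| = 28.0, S = H + 28.0·(cos 92.90°, sin 92.90°) = (30.98, 30.51). HS is perpendicular to SR; with |SR| = 17.0 on the right of HS, R = S + 17.0·(0.9987, 0.05059) = (47.96, 31.37). Then |UR| = |R − U| = 57.31.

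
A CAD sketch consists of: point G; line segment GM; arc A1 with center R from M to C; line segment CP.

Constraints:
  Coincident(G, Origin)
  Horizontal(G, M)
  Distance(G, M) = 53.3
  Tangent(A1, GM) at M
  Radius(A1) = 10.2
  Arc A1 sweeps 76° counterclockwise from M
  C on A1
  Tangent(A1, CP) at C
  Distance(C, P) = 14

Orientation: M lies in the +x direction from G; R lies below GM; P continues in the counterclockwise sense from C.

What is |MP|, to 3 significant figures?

25.1

G is at the origin; G and M share the same y with |GM| = 53.3 and M on the +x side, so M = (53.3, 0.00). A1 meets GM tangentially, so RM is at right angles to GM, so R = M + (0, -10.2) = (53.3, -10.2). On A1, M sits at bearing 90° from R; a 76° counterclockwise sweep puts C at bearing 166°, so C = R + 10.2·(cos 166°, sin 166°) = (43.4, -7.73). A1 meets CP tangentially, so RC is at right angles to CP, so CP runs along (−sin 166°, cos 166°); with |CP| = 14.0, P = (40.0, -21.3). Then |MP| = |P − M| = 25.1.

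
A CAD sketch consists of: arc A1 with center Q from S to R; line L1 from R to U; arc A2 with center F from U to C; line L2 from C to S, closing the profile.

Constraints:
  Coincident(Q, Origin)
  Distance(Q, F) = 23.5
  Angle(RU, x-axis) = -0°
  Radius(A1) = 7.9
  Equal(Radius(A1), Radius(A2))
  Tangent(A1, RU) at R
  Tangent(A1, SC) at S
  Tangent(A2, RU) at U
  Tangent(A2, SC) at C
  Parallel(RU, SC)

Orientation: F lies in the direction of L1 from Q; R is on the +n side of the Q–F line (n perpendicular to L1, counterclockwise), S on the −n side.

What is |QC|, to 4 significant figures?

24.79

The slot axis is L1's direction at -0.0°, so u = (cos -0.0°, sin -0.0°) = (1.000, -0.000) and n = (−sin -0.0°, cos -0.0°) = (0.000, 1.000). Q is at the origin and F lies 23.5 along u from Q, so F = 23.5·u = (23.50, -0.000). Tangency of A1 to both parallel lines with radius 7.9 puts R and S at Q ± 7.9·n: R = (0.000, 7.900), S = (-0.000, -7.900). Equal radii place U and C the same way about F: U = F + 7.9·n = (23.50, 7.900), C = F − 7.9·n = (23.50, -7.900). Then |QC| = |C − Q| = 24.79.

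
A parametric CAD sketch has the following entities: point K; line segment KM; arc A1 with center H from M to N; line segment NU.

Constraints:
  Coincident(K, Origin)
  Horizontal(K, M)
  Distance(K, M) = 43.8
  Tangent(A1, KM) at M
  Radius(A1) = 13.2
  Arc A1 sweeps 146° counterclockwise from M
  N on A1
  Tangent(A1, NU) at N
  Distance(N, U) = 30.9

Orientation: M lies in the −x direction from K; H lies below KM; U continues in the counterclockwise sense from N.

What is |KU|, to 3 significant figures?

48.7

K is at the origin; K and M share the same y with |KM| = 43.8 and M on the −x side, so M = (-43.8, 0.00). The tangent condition forces HM to be normal to KM, so H = M + (0, -13.2) = (-43.8, -13.2). On A1, M sits at bearing 90° from H; a 146° counterclockwise sweep puts N at bearing 236°, so N = H + 13.2·(cos 236°, sin 236°) = (-51.2, -24.1). The tangent condition forces HN to be normal to NU, so NU runs along (−sin 236°, cos 236°); with |NU| = 30.9, U = (-25.6, -41.4). Then |KU| = |U − K| = 48.7.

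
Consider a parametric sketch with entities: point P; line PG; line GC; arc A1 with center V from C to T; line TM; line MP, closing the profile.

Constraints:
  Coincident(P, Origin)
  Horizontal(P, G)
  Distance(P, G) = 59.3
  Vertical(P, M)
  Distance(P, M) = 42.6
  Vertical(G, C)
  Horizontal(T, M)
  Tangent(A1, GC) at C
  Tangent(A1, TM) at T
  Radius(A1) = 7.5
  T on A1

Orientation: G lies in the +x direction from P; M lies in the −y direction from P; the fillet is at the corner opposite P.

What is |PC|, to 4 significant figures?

68.91

P is at the origin; P and G share the same y with |PG| = 59.3 and G on the +x side, so G = (59.30, 0.000). P and M share the same x with |PM| = 42.6 and M on the −y side, so M = (0.000, -42.60). The virtual corner opposite P is at (59.30, -42.60). Tangency of A1 to GC means the radius VC is perpendicular to GC and the tangent condition forces VT to be normal to TM, with radius 7.5, so the center V sits 7.5 in from both sides at V = (51.80, -35.10). That places the tangent points at C = (59.30, -35.10) on GC and T = (51.80, -42.60) on TM. Then |PC| = |C − P| = 68.91.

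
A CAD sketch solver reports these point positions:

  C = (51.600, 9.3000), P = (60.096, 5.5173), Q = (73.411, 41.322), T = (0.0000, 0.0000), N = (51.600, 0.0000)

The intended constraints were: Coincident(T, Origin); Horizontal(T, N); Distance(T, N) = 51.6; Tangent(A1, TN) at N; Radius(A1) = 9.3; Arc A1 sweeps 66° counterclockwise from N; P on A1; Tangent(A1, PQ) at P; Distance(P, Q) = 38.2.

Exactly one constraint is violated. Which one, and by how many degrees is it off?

Tangent(A1, PQ) at P — off by 3.60°.

T = (0.00, 0.00) ✓; T.y = 0.00, N.y = 0.00 ✓; |TN| = 51.60 ✓; ∠(CN, NT) = 90.00° ✓; |CN| = 9.300 ✓; bearing(C→P) − bearing(C→N) = 66.00° ✓; |CP| = 9.300 ✓; ∠(CP, PQ) = 86.40° ✗; |PQ| = 38.20 ✓.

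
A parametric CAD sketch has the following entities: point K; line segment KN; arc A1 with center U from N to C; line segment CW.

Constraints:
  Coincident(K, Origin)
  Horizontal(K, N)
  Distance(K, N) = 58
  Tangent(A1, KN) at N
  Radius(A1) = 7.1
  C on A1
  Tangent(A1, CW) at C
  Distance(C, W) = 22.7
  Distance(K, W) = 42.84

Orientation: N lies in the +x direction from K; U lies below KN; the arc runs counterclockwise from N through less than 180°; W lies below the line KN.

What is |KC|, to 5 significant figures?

52.631

Checks: K = (0.00, 0.00) ✓; |UC| = 7.100 ✓; ∠(UC, CW) = 90.00° ✓; |CW| = 22.70 ✓; |KW| = 42.84 ✓.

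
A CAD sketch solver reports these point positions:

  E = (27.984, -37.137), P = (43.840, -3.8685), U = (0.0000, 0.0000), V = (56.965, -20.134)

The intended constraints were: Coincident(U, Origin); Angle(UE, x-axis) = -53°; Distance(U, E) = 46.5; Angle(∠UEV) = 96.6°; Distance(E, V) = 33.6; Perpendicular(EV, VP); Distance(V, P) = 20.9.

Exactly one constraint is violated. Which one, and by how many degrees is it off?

Perpendicular(EV, VP) — off by 8.50°.

U = (0.00, 0.00) ✓; UE at -53.00° ✓; |UE| = 46.50 ✓; ∠UEV = 96.60° ✓; |EV| = 33.60 ✓; ∠(EV, VP) = 98.50° ✗; |VP| = 20.90 ✓.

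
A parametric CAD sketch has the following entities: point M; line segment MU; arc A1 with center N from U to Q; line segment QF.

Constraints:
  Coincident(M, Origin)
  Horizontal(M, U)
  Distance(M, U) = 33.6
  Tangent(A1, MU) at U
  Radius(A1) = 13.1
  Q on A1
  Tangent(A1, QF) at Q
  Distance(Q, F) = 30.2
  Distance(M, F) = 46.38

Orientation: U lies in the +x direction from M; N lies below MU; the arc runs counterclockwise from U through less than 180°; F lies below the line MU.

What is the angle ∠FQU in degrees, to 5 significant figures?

136.74°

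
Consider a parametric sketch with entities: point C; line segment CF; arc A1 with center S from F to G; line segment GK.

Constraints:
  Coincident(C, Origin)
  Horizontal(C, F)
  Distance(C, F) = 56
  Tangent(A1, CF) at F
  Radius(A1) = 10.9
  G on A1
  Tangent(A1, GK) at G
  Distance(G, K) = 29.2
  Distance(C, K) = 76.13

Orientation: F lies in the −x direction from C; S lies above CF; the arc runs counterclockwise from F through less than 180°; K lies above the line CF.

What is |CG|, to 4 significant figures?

50.20

C is at the origin; CF is horizontal with |CF| = 56.0 and F on the −x side, so F = (-56.00, 0.000). Tangency of A1 to CF means the radius SF is perpendicular to CF, so S = F + (0, 10.9) = (-56.00, 10.90). Since SG ⟂ GK (tangency), |SK| = √(10.9² + 29.2²) = 31.17 regardless of where G sits on A1. So K lies on both circle(C, 76.13) and circle(S, 31.17); the above-CF intersection is K = (-64.16, 40.98). G is the foot of the tangent from K: G = (-47.14, 17.25).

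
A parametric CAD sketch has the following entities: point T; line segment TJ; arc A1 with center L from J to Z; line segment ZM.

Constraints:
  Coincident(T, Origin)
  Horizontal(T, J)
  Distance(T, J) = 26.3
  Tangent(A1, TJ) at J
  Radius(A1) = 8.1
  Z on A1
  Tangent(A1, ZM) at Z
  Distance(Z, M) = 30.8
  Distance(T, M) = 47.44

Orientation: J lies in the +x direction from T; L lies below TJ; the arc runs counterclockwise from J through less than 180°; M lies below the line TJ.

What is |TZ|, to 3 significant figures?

21.0

Checks: |LZ| = 8.100 ✓; ∠(LZ, ZM) = 90.00° ✓; |ZM| = 30.80 ✓; |TM| = 47.44 ✓.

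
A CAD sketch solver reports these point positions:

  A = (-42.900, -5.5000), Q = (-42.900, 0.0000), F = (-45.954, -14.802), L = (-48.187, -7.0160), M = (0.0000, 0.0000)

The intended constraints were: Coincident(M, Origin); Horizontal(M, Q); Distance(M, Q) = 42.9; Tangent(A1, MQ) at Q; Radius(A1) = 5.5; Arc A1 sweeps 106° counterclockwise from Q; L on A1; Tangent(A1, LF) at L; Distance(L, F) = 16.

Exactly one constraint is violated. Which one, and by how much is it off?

Distance(L, F) = 16 — off by 7.90.

M = (0.00, 0.00) ✓; M.y = 0.00, Q.y = 0.00 ✓; |MQ| = 42.90 ✓; ∠(AQ, QM) = 90.00° ✓; |AQ| = 5.500 ✓; bearing(A→L) − bearing(A→Q) = 106.0° ✓; |AL| = 5.500 ✓; ∠(AL, LF) = 90.00° ✓; |LF| = 8.100 ✗.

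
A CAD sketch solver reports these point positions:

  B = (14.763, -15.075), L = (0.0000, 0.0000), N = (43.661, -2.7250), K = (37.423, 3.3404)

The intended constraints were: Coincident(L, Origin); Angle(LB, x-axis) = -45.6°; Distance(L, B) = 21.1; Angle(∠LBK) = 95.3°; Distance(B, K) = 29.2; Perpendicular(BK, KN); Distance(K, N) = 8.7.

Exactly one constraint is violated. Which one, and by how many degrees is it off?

Perpendicular(BK, KN) — off by 6.70°.

L = (0.00, 0.00) ✓; LB at -45.60° ✓; |LB| = 21.10 ✓; ∠LBK = 95.30° ✓; |BK| = 29.20 ✓; ∠(BK, KN) = 83.30° ✗; |KN| = 8.701 ✓.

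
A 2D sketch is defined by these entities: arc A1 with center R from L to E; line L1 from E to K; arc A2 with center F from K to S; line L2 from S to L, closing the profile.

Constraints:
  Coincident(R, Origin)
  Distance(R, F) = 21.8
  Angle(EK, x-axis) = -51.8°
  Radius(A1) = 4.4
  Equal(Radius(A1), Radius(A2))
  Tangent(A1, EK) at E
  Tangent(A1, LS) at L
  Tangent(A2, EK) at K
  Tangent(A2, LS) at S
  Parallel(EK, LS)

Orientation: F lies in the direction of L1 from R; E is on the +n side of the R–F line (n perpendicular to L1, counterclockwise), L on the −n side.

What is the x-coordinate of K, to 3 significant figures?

16.9

Tangency of A1 to both parallel lines with radius 4.4 puts E and L at R ± 4.4·n: E = (3.46, 2.72), L = (-3.46, -2.72). Equal radii place K and S the same way about F: K = F + 4.4·n = (16.9, -14.4), S = F − 4.4·n = (10.0, -19.9). So K.x = 16.9.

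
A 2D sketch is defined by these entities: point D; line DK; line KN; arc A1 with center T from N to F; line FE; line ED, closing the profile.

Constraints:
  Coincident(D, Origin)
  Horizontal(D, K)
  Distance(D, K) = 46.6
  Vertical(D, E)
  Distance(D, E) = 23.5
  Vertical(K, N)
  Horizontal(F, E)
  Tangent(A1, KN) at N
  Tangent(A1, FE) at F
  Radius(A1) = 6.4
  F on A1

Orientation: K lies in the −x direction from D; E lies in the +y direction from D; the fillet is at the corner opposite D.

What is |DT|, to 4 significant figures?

43.69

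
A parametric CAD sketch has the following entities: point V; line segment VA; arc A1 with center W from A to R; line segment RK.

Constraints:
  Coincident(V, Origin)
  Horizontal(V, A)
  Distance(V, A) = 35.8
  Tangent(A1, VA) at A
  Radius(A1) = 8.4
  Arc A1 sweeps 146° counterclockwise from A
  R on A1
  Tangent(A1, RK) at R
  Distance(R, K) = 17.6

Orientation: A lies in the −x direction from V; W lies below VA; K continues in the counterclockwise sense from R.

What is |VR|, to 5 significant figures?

43.314

The tangent condition forces WA to be normal to VA, so W = A + (0, -8.4) = (-35.800, -8.4000). On A1, A sits at bearing 90° from W; a 146° counterclockwise sweep puts R at bearing 236°, so R = W + 8.4·(cos 236°, sin 236°) = (-40.497, -15.364). Then |VR| = |R − V| = 43.314.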